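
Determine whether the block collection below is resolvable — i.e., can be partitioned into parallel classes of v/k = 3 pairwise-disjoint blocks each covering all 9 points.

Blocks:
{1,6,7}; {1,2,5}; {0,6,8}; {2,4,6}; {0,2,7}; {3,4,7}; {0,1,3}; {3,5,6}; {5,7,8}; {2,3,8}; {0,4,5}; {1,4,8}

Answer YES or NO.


v = 9, block size k = 3, number of blocks = 12.
For resolvability, blocks must partition into parallel classes of size v/k = 3.
Total blocks must therefore be a multiple of 3: 12 = 3·4 + 0 ⇒ divisible ✓.
Greedy packing gives 4 candidate class(es). Each should be a full parallel class (size 3, covers all 9 points).
  Class 1 (3 blocks): {1,6,7}; {2,3,8}; {0,4,5}. Points covered: [0, 1, 2, 3, 4, 5, 6, 7, 8].
  Class 2 (3 blocks): {1,2,5}; {0,6,8}; {3,4,7}. Points covered: [0, 1, 2, 3, 4, 5, 6, 7, 8].
  Class 3 (3 blocks): {2,4,6}; {0,1,3}; {5,7,8}. Points covered: [0, 1, 2, 3, 4, 5, 6, 7, 8].
  Class 4 (3 blocks): {0,2,7}; {3,5,6}; {1,4,8}. Points covered: [0, 1, 2, 3, 4, 5, 6, 7, 8].
All classes full (size 3)? YES. All classes cover every point? YES.
Resolvable? YES.

YES


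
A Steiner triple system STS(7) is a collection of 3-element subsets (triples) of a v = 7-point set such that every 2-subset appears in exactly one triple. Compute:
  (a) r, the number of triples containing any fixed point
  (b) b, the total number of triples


An STS(v) is a 2-(v, 3, 1) BIBD: block size k = 3, λ = 1.
Replication: r(k − 1) = λ(v − 1) ⇒ r·2 = 7 − 1 = 6 ⇒ r = 3.
Block count: bk = vr ⇒ b·3 = 7·3 = 21 ⇒ b = 7.
(Check via b = v(v − 1)/6 = 7·6/6 = 42/6 = 7.)

r = 3, b = 7.


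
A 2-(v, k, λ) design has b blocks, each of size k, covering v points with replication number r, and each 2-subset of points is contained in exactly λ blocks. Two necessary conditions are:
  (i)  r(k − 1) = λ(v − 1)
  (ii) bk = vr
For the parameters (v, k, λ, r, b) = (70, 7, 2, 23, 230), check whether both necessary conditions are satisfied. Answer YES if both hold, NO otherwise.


Condition (i): r(k − 1) = 23·6 = 138; λ(v − 1) = 2·69 = 138. Match? YES.
Condition (ii): bk = 230·7 = 1610; vr = 70·23 = 1610. Match? YES.
Both conditions hold? YES.

YES


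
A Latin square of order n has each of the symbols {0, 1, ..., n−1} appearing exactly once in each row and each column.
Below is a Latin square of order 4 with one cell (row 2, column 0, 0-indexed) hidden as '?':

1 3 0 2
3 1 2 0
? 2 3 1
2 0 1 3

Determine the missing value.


Row 2 contains symbols [1, 2, 3] — missing [0].
Column 0 contains symbols [1, 2, 3] — missing [0].
The missing symbol must appear in both missing sets; intersection = [0].
Therefore the hidden value is 0.

Missing value = 0.


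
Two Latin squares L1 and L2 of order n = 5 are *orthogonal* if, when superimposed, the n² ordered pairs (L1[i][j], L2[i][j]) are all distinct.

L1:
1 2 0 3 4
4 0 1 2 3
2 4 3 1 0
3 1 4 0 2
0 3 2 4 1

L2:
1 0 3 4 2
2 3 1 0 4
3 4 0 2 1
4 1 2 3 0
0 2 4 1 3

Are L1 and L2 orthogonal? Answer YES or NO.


Form the n² = 25 superimposed pairs (L1[i][j], L2[i][j]), row by row (rows and columns indexed from 0):
row 0: (1,1) (2,0) (0,3) (3,4) (4,2)
row 1: (4,2) (0,3) (1,1) (2,0) (3,4)
row 2: (2,3) (4,4) (3,0) (1,2) (0,1)
row 3: (3,4) (1,1) (4,2) (0,3) (2,0)
row 4: (0,0) (3,2) (2,4) (4,1) (1,3)
Orthogonality requires all 25 pairs distinct.
But the pair (4,2) repeats: cell (0,4) has L1 = 4, L2 = 2, and cell (1,0) has L1 = 4, L2 = 2.
A repeated pair means some other pair never occurs (only 15 distinct pairs out of 25), so the squares are not orthogonal.
Conclusion: NO.

NO


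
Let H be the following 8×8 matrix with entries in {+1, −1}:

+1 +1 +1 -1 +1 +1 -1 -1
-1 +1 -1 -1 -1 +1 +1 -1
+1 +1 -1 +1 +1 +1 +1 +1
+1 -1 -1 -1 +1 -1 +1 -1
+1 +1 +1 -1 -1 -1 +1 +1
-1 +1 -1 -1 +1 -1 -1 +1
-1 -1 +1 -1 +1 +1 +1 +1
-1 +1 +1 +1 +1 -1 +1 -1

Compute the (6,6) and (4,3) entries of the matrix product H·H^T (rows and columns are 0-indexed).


Row 3 of H: [1, -1, -1, -1, 1, -1, 1, -1].
Row 4 of H: [1, 1, 1, -1, -1, -1, 1, 1].
Row 6 of H: [-1, -1, 1, -1, 1, 1, 1, 1].
(H·H^T)[6][6] = Σ_j H[6][j]·H[6][j] = (-1)² + (-1)² + (1)² + (-1)² + (1)² + (1)² + (1)² + (1)² = 1 + 1 + 1 + 1 + 1 + 1 + 1 + 1 = 8.
(H·H^T)[4][3] = Σ_j H[4][j]·H[3][j] = (1)·(1) + (1)·(-1) + (1)·(-1) + (-1)·(-1) + (-1)·(1) + (-1)·(-1) + (1)·(1) + (1)·(-1) = 1 + -1 + -1 + 1 + -1 + 1 + 1 + -1 = 0.
So rows 4 and 3 are orthogonal; the diagonal entry equals n = 8.

(6,6) entry = 8; (4,3) entry = 0.


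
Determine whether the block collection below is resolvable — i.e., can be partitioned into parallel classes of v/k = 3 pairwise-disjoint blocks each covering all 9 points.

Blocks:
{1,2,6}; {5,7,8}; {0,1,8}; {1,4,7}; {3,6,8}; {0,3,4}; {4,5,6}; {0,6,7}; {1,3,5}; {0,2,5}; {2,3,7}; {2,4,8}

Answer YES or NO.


v = 9, block size k = 3, number of blocks = 12.
For resolvability, blocks must partition into parallel classes of size v/k = 3.
Total blocks must therefore be a multiple of 3: 12 = 3·4 + 0 ⇒ divisible ✓.
Greedy packing gives 4 candidate class(es). Each should be a full parallel class (size 3, covers all 9 points).
  Class 1 (3 blocks): {1,2,6}; {5,7,8}; {0,3,4}. Points covered: [0, 1, 2, 3, 4, 5, 6, 7, 8].
  Class 2 (3 blocks): {0,1,8}; {4,5,6}; {2,3,7}. Points covered: [0, 1, 2, 3, 4, 5, 6, 7, 8].
  Class 3 (3 blocks): {1,4,7}; {3,6,8}; {0,2,5}. Points covered: [0, 1, 2, 3, 4, 5, 6, 7, 8].
  Class 4 (3 blocks): {0,6,7}; {1,3,5}; {2,4,8}. Points covered: [0, 1, 2, 3, 4, 5, 6, 7, 8].
All classes full (size 3)? YES. All classes cover every point? YES.
Resolvable? YES.

YES


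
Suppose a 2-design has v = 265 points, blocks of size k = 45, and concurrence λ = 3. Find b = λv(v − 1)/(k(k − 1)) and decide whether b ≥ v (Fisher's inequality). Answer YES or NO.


b = λv(v − 1)/(k(k − 1)) = 3·265·264/(45·44) = 209880/1980 = 106.
Compare with v = 265: b < v, so Fisher's inequality fails.

NO


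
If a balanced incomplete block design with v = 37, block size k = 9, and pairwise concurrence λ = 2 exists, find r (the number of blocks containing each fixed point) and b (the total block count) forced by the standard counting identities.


Any 2-(v, k, λ) BIBD satisfies two necessary conditions:
  (i)  Each point sits in r blocks, and counting incidences through any fixed point gives r(k − 1) = λ(v − 1), so r = λ(v − 1)/(k − 1).
  (ii) Total incidences bk = vr, so b = vr/k.
Step 1: r = λ(v − 1)/(k − 1) = 2·(37 − 1)/(9 − 1) = 2·36/8 = 72/8 = 9.
Step 2: b = vr/k = 37·9/9 = 333/9 = 37.
Check integrality: r = 9 ∈ Z ✓, b = 37 ∈ Z ✓.
(These identities are necessary conditions: they determine r and b for any design with these parameters, but do not by themselves prove that one exists.)

r = 9, b = 37.


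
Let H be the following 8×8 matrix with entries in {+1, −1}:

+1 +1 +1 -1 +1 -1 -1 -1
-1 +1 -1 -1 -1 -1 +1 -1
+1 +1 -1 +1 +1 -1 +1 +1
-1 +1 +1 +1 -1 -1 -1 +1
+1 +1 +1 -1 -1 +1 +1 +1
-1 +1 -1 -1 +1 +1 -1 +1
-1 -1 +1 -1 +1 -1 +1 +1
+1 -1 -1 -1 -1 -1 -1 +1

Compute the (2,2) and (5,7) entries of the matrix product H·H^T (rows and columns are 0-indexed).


Row 2 of H: [1, 1, -1, 1, 1, -1, 1, 1].
Row 5 of H: [-1, 1, -1, -1, 1, 1, -1, 1].
Row 7 of H: [1, -1, -1, -1, -1, -1, -1, 1].
(H·H^T)[2][2] = Σ_j H[2][j]·H[2][j] = (1)² + (1)² + (-1)² + (1)² + (1)² + (-1)² + (1)² + (1)² = 1 + 1 + 1 + 1 + 1 + 1 + 1 + 1 = 8.
(H·H^T)[5][7] = Σ_j H[5][j]·H[7][j] = (-1)·(1) + (1)·(-1) + (-1)·(-1) + (-1)·(-1) + (1)·(-1) + (1)·(-1) + (-1)·(-1) + (1)·(1) = -1 + -1 + 1 + 1 + -1 + -1 + 1 + 1 = 0.
So rows 5 and 7 are orthogonal; the diagonal entry equals n = 8.

(2,2) entry = 8; (5,7) entry = 0.


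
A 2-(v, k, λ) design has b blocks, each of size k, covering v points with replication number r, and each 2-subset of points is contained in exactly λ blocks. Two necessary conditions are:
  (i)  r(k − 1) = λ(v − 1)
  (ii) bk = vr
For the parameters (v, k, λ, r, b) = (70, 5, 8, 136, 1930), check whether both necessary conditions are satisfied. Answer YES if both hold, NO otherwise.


Condition (i): r(k − 1) = 136·4 = 544; λ(v − 1) = 8·69 = 552. Match? NO.
Condition (ii): bk = 1930·5 = 9650; vr = 70·136 = 9520. Match? NO.
Both conditions hold? NO.

NO


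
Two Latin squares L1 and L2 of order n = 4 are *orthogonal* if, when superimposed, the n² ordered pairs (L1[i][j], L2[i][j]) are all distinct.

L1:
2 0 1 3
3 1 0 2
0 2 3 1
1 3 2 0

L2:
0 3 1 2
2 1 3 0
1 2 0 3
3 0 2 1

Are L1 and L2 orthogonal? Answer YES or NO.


Form the n² = 16 superimposed pairs (L1[i][j], L2[i][j]), row by row (rows and columns indexed from 0):
row 0: (2,0) (0,3) (1,1) (3,2)
row 1: (3,2) (1,1) (0,3) (2,0)
row 2: (0,1) (2,2) (3,0) (1,3)
row 3: (1,3) (3,0) (2,2) (0,1)
Orthogonality requires all 16 pairs distinct.
But the pair (3,2) repeats: cell (0,3) has L1 = 3, L2 = 2, and cell (1,0) has L1 = 3, L2 = 2.
A repeated pair means some other pair never occurs (only 8 distinct pairs out of 16), so the squares are not orthogonal.
Conclusion: NO.

NO


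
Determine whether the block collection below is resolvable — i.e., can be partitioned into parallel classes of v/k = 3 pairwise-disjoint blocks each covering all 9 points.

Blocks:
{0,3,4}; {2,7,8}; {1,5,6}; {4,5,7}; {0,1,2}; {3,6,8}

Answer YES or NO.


v = 9, block size k = 3, number of blocks = 6.
For resolvability, blocks must partition into parallel classes of size v/k = 3.
Total blocks must therefore be a multiple of 3: 6 = 3·2 + 0 ⇒ divisible ✓.
Greedy packing gives 2 candidate class(es). Each should be a full parallel class (size 3, covers all 9 points).
  Class 1 (3 blocks): {0,3,4}; {2,7,8}; {1,5,6}. Points covered: [0, 1, 2, 3, 4, 5, 6, 7, 8].
  Class 2 (3 blocks): {4,5,7}; {0,1,2}; {3,6,8}. Points covered: [0, 1, 2, 3, 4, 5, 6, 7, 8].
All classes full (size 3)? YES. All classes cover every point? YES.
Resolvable? YES.

YES


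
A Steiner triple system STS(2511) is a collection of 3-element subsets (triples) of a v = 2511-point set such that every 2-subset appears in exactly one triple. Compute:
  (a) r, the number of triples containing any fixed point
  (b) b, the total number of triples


An STS(v) is a 2-(v, 3, 1) BIBD: block size k = 3, λ = 1.
Replication: r(k − 1) = λ(v − 1) ⇒ r·2 = 2511 − 1 = 2510 ⇒ r = 1255.
Block count: b = v(v − 1)/6 = 2511·2510/6 = 6302610/6 = 1050435.

r = 1255, b = 1050435.


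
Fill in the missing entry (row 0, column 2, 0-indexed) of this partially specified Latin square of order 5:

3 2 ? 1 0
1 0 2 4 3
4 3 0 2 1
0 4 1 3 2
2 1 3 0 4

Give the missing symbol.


Row 0 contains symbols [0, 1, 2, 3] — missing [4].
Column 2 contains symbols [0, 1, 2, 3] — missing [4].
The missing symbol must appear in both missing sets; intersection = [4].
Therefore the hidden value is 4.

Missing value = 4.


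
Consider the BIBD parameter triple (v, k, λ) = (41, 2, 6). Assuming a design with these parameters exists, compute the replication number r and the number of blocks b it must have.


Any 2-(v, k, λ) BIBD satisfies two necessary conditions:
  (i)  Each point sits in r blocks, and counting incidences through any fixed point gives r(k − 1) = λ(v − 1), so r = λ(v − 1)/(k − 1).
  (ii) Total incidences bk = vr, so b = vr/k.
Step 1: r = λ(v − 1)/(k − 1) = 6·(41 − 1)/(2 − 1) = 6·40/1 = 240/1 = 240.
Step 2: b = vr/k = 41·240/2 = 9840/2 = 4920.
Check integrality: r = 240 ∈ Z ✓, b = 4920 ∈ Z ✓.
(These identities are necessary conditions: they determine r and b for any design with these parameters, but do not by themselves prove that one exists.)

r = 240, b = 4920.


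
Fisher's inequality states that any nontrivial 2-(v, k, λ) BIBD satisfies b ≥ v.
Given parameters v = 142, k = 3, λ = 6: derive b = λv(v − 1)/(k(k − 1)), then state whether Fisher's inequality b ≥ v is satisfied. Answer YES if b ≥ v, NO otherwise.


r = λ(v − 1)/(k − 1) = 6·141/2 = 423.
b = vr/k = 142·423/3 = 20022.
Fisher's inequality: b ≥ v ⇔ 20022 ≥ 142? YES.

YES


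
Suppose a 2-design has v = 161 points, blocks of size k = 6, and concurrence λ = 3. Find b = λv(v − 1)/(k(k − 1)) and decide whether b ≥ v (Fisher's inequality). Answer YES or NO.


r = λ(v − 1)/(k − 1) = 3·160/5 = 96.
b = vr/k = 161·96/6 = 2576.
Fisher's inequality: b ≥ v ⇔ 2576 ≥ 161? YES.

YES


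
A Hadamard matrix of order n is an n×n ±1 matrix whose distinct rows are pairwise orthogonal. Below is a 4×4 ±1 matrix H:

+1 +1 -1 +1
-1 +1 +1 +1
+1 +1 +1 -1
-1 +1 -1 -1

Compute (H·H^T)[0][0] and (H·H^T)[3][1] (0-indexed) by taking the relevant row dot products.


Row 0 of H: [1, 1, -1, 1].
Row 1 of H: [-1, 1, 1, 1].
Row 3 of H: [-1, 1, -1, -1].
(H·H^T)[0][0] = Σ_j H[0][j]·H[0][j] = (1)² + (1)² + (-1)² + (1)² = 1 + 1 + 1 + 1 = 4.
(H·H^T)[3][1] = Σ_j H[3][j]·H[1][j] = (-1)·(-1) + (1)·(1) + (-1)·(1) + (-1)·(1) = 1 + 1 + -1 + -1 = 0.
So rows 3 and 1 are orthogonal; the diagonal entry equals n = 4.

(0,0) entry = 4; (3,1) entry = 0.


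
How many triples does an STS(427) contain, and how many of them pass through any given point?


An STS(v) is a 2-(v, 3, 1) BIBD: block size k = 3, λ = 1.
Replication: r(k − 1) = λ(v − 1) ⇒ r·2 = 427 − 1 = 426 ⇒ r = 213.
Block count: b = v(v − 1)/6 = 427·426/6 = 181902/6 = 30317.
(Check via bk = vr: 30317·3 = 90951 = 427·213 = 90951 ✓.)

r = 213, b = 30317.


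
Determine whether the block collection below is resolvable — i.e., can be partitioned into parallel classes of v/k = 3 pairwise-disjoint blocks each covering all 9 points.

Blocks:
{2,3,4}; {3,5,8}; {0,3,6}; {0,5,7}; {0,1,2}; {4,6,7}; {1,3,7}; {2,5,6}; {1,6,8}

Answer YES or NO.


v = 9, block size k = 3, number of blocks = 9.
For resolvability, blocks must partition into parallel classes of size v/k = 3.
Total blocks must therefore be a multiple of 3: 9 = 3·3 + 0 ⇒ divisible ✓.
Consider block {0,3,6}. It intersects every other block in the collection, so no parallel class of size 3 can contain it.
Since every block must belong to some parallel class in a resolution, the collection cannot be partitioned into parallel classes.
Resolvable? NO.

NO


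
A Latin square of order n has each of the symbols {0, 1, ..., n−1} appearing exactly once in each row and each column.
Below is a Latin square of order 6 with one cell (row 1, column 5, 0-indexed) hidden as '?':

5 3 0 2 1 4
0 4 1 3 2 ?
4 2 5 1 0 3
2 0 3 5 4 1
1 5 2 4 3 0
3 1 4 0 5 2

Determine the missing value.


Row 1 contains symbols [0, 1, 2, 3, 4] — missing [5].
Column 5 contains symbols [0, 1, 2, 3, 4] — missing [5].
The missing symbol must appear in both missing sets; intersection = [5].
Therefore the hidden value is 5.

Missing value = 5.


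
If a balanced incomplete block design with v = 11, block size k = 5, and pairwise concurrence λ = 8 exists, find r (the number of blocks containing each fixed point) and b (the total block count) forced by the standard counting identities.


Any 2-(v, k, λ) BIBD satisfies two necessary conditions:
  (i)  Each point sits in r blocks, and counting incidences through any fixed point gives r(k − 1) = λ(v − 1), so r = λ(v − 1)/(k − 1).
  (ii) Total incidences bk = vr, so b = vr/k.
Step 1: r = λ(v − 1)/(k − 1) = 8·(11 − 1)/(5 − 1) = 8·10/4 = 80/4 = 20.
Step 2: b = vr/k = 11·20/5 = 220/5 = 44.
Check integrality: r = 20 ∈ Z ✓, b = 44 ∈ Z ✓.
(These identities are necessary conditions: they determine r and b for any design with these parameters, but do not by themselves prove that one exists.)

r = 20, b = 44.


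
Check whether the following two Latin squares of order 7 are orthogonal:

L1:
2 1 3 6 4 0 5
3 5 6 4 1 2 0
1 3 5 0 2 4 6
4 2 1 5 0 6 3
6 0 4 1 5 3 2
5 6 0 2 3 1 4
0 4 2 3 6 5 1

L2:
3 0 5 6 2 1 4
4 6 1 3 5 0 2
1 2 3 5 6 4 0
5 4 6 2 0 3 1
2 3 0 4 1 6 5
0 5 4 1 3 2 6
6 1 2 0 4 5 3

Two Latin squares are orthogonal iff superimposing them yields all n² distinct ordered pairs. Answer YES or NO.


Form the n² = 49 superimposed pairs (L1[i][j], L2[i][j]), row by row (rows and columns indexed from 0):
row 0: (2,3) (1,0) (3,5) (6,6) (4,2) (0,1) (5,4)
row 1: (3,4) (5,6) (6,1) (4,3) (1,5) (2,0) (0,2)
row 2: (1,1) (3,2) (5,3) (0,5) (2,6) (4,4) (6,0)
row 3: (4,5) (2,4) (1,6) (5,2) (0,0) (6,3) (3,1)
row 4: (6,2) (0,3) (4,0) (1,4) (5,1) (3,6) (2,5)
row 5: (5,0) (6,5) (0,4) (2,1) (3,3) (1,2) (4,6)
row 6: (0,6) (4,1) (2,2) (3,0) (6,4) (5,5) (1,3)
Orthogonality requires all 49 pairs distinct.
Check by first coordinate: for each symbol s of L1, list the L2 entries in the n cells where L1 = s; they must all differ.
  L1 = 0: L2 entries (in reading order) 1, 2, 5, 0, 3, 4, 6 — all 7 distinct ✓
  L1 = 1: L2 entries (in reading order) 0, 5, 1, 6, 4, 2, 3 — all 7 distinct ✓
  L1 = 2: L2 entries (in reading order) 3, 0, 6, 4, 5, 1, 2 — all 7 distinct ✓
  L1 = 3: L2 entries (in reading order) 5, 4, 2, 1, 6, 3, 0 — all 7 distinct ✓
  L1 = 4: L2 entries (in reading order) 2, 3, 4, 5, 0, 6, 1 — all 7 distinct ✓
  L1 = 5: L2 entries (in reading order) 4, 6, 3, 2, 1, 0, 5 — all 7 distinct ✓
  L1 = 6: L2 entries (in reading order) 6, 1, 0, 3, 2, 5, 4 — all 7 distinct ✓
Every symbol of L1 meets every symbol of L2 exactly once, so all 49 pairs are distinct (49 of 49).
Conclusion: YES.

YES


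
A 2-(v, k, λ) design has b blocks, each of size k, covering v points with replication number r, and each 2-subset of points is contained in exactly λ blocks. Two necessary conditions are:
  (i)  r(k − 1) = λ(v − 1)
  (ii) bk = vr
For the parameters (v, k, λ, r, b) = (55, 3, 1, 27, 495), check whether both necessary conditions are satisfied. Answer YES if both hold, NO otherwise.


Condition (i): r(k − 1) = 27·2 = 54; λ(v − 1) = 1·54 = 54. Match? YES.
Condition (ii): bk = 495·3 = 1485; vr = 55·27 = 1485. Match? YES.
Both conditions hold? YES.

YES


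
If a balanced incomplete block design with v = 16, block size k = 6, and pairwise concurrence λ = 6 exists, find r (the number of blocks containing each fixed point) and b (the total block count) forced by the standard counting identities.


Any 2-(v, k, λ) BIBD satisfies two necessary conditions:
  (i)  Each point sits in r blocks, and counting incidences through any fixed point gives r(k − 1) = λ(v − 1), so r = λ(v − 1)/(k − 1).
  (ii) Total incidences bk = vr, so b = vr/k.
Step 1: r = λ(v − 1)/(k − 1) = 6·(16 − 1)/(6 − 1) = 6·15/5 = 90/5 = 18.
Step 2: b = vr/k = 16·18/6 = 288/6 = 48.
Check integrality: r = 18 ∈ Z ✓, b = 48 ∈ Z ✓.
(These identities are necessary conditions: they determine r and b for any design with these parameters, but do not by themselves prove that one exists.)

r = 18, b = 48.


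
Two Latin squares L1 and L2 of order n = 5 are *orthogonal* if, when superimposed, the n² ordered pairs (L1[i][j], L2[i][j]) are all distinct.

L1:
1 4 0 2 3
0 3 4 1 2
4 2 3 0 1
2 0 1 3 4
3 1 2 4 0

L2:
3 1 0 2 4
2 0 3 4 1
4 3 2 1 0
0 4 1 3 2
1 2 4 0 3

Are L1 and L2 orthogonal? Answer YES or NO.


Form the n² = 25 superimposed pairs (L1[i][j], L2[i][j]), row by row (rows and columns indexed from 0):
row 0: (1,3) (4,1) (0,0) (2,2) (3,4)
row 1: (0,2) (3,0) (4,3) (1,4) (2,1)
row 2: (4,4) (2,3) (3,2) (0,1) (1,0)
row 3: (2,0) (0,4) (1,1) (3,3) (4,2)
row 4: (3,1) (1,2) (2,4) (4,0) (0,3)
Orthogonality requires all 25 pairs distinct.
Check by first coordinate: for each symbol s of L1, list the L2 entries in the n cells where L1 = s; they must all differ.
  L1 = 0: L2 entries (in reading order) 0, 2, 1, 4, 3 — all 5 distinct ✓
  L1 = 1: L2 entries (in reading order) 3, 4, 0, 1, 2 — all 5 distinct ✓
  L1 = 2: L2 entries (in reading order) 2, 1, 3, 0, 4 — all 5 distinct ✓
  L1 = 3: L2 entries (in reading order) 4, 0, 2, 3, 1 — all 5 distinct ✓
  L1 = 4: L2 entries (in reading order) 1, 3, 4, 2, 0 — all 5 distinct ✓
Every symbol of L1 meets every symbol of L2 exactly once, so all 25 pairs are distinct (25 of 25).
Conclusion: YES.

YES


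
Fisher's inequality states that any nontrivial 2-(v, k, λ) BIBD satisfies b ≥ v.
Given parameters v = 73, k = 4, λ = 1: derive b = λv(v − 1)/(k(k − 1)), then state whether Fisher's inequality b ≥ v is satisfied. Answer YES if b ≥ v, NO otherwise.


r = λ(v − 1)/(k − 1) = 1·72/3 = 24.
b = vr/k = 73·24/4 = 438.
Fisher's inequality: b ≥ v ⇔ 438 ≥ 73? YES.

YES


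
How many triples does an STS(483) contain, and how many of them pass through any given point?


An STS(v) is a 2-(v, 3, 1) BIBD: block size k = 3, λ = 1.
Replication: r(k − 1) = λ(v − 1) ⇒ r·2 = 483 − 1 = 482 ⇒ r = 241.
Block count: b = v(v − 1)/6 = 483·482/6 = 232806/6 = 38801.
(Check via bk = vr: 38801·3 = 116403 = 483·241 = 116403 ✓.)

r = 241, b = 38801.


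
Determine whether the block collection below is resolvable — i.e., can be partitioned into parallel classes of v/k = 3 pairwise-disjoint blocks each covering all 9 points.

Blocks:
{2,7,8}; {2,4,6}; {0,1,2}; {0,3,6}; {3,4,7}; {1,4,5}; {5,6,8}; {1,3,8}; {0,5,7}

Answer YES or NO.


v = 9, block size k = 3, number of blocks = 9.
For resolvability, blocks must partition into parallel classes of size v/k = 3.
Total blocks must therefore be a multiple of 3: 9 = 3·3 + 0 ⇒ divisible ✓.
Greedy packing gives 3 candidate class(es). Each should be a full parallel class (size 3, covers all 9 points).
  Class 1 (3 blocks): {2,7,8}; {0,3,6}; {1,4,5}. Points covered: [0, 1, 2, 3, 4, 5, 6, 7, 8].
  Class 2 (3 blocks): {2,4,6}; {1,3,8}; {0,5,7}. Points covered: [0, 1, 2, 3, 4, 5, 6, 7, 8].
  Class 3 (3 blocks): {0,1,2}; {3,4,7}; {5,6,8}. Points covered: [0, 1, 2, 3, 4, 5, 6, 7, 8].
All classes full (size 3)? YES. All classes cover every point? YES.
Resolvable? YES.

YES


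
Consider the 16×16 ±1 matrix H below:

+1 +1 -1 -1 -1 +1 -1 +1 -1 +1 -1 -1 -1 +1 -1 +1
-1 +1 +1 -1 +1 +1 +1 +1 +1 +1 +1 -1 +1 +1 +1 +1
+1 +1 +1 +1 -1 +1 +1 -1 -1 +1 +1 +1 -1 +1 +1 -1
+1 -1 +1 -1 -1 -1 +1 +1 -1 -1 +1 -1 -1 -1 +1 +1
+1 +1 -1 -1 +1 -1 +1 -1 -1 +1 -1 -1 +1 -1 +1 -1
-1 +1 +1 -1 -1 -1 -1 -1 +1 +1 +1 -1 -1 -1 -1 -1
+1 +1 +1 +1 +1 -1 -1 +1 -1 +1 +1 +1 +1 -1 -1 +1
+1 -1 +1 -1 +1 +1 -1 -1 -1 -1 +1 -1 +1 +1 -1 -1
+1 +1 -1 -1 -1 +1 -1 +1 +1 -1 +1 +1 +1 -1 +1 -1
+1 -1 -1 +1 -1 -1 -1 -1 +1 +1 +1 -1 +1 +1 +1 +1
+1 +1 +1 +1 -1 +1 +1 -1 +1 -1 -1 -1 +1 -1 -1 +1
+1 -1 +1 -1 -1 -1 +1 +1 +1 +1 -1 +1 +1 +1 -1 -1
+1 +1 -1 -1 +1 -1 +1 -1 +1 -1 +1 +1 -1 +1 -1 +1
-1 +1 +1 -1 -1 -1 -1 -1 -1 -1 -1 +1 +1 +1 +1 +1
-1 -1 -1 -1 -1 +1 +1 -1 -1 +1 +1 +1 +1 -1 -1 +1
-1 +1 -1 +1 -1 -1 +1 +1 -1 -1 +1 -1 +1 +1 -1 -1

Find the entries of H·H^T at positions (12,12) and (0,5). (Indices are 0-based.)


Row 0 of H: [1, 1, -1, -1, -1, 1, -1, 1, -1, 1, -1, -1, -1, 1, -1, 1].
Row 5 of H: [-1, 1, 1, -1, -1, -1, -1, -1, 1, 1, 1, -1, -1, -1, -1, -1].
Row 12 of H: [1, 1, -1, -1, 1, -1, 1, -1, 1, -1, 1, 1, -1, 1, -1, 1].
(H·H^T)[12][12] = Σ_j H[12][j]·H[12][j] = (1)² + (1)² + (-1)² + (-1)² + (1)² + (-1)² + (1)² + (-1)² + (1)² + (-1)² + (1)² + (1)² + (-1)² + (1)² + (-1)² + (1)² = 1 + 1 + 1 + 1 + 1 + 1 + 1 + 1 + 1 + 1 + 1 + 1 + 1 + 1 + 1 + 1 = 16.
(H·H^T)[0][5] = Σ_j H[0][j]·H[5][j] = (1)·(-1) + (1)·(1) + (-1)·(1) + (-1)·(-1) + (-1)·(-1) + (1)·(-1) + (-1)·(-1) + (1)·(-1) + (-1)·(1) + (1)·(1) + (-1)·(1) + (-1)·(-1) + (-1)·(-1) + (1)·(-1) + (-1)·(-1) + (1)·(-1) = -1 + 1 + -1 + 1 + 1 + -1 + 1 + -1 + -1 + 1 + -1 + 1 + 1 + -1 + 1 + -1 = 0.
So rows 0 and 5 are orthogonal; the diagonal entry equals n = 16.

(12,12) entry = 16; (0,5) entry = 0.


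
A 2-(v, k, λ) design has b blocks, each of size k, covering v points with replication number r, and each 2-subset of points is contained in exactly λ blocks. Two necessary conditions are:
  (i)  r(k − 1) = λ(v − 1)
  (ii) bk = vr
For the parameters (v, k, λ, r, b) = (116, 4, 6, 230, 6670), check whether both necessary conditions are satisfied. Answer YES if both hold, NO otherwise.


Condition (i): r(k − 1) = 230·3 = 690; λ(v − 1) = 6·115 = 690. Match? YES.
Condition (ii): bk = 6670·4 = 26680; vr = 116·230 = 26680. Match? YES.
Both conditions hold? YES.

YES


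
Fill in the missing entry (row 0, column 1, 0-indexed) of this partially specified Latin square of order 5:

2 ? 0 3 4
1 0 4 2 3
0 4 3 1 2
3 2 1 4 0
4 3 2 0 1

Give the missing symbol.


Row 0 contains symbols [0, 2, 3, 4] — missing [1].
Column 1 contains symbols [0, 2, 3, 4] — missing [1].
The missing symbol must appear in both missing sets; intersection = [1].
Therefore the hidden value is 1.

Missing value = 1.


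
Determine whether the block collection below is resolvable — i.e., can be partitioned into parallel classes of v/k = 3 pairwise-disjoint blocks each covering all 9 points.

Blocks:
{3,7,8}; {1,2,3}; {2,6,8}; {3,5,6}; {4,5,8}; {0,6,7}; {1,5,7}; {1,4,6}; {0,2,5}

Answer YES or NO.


v = 9, block size k = 3, number of blocks = 9.
For resolvability, blocks must partition into parallel classes of size v/k = 3.
Total blocks must therefore be a multiple of 3: 9 = 3·3 + 0 ⇒ divisible ✓.
Consider block {2,6,8}. The only other block(s) in the collection disjoint from it are {1,5,7} — just 1 block(s). Any parallel class containing {2,6,8} would need 2 other blocks each disjoint from it, so no parallel class of size 3 can contain {2,6,8}.
Since every block must belong to some parallel class in a resolution, the collection cannot be partitioned into parallel classes.
Resolvable? NO.

NO


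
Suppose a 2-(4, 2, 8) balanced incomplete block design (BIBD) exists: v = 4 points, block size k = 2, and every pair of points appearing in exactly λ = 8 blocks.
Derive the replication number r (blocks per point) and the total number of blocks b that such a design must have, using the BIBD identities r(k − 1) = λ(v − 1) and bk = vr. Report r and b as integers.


Any 2-(v, k, λ) BIBD satisfies two necessary conditions:
  (i)  Each point sits in r blocks, and counting incidences through any fixed point gives r(k − 1) = λ(v − 1), so r = λ(v − 1)/(k − 1).
  (ii) Total incidences bk = vr, so b = vr/k.
Step 1: r = λ(v − 1)/(k − 1) = 8·(4 − 1)/(2 − 1) = 8·3/1 = 24/1 = 24.
Step 2: b = vr/k = 4·24/2 = 96/2 = 48.
Check integrality: r = 24 ∈ Z ✓, b = 48 ∈ Z ✓.
(These identities are necessary conditions: they determine r and b for any design with these parameters, but do not by themselves prove that one exists.)

r = 24, b = 48.


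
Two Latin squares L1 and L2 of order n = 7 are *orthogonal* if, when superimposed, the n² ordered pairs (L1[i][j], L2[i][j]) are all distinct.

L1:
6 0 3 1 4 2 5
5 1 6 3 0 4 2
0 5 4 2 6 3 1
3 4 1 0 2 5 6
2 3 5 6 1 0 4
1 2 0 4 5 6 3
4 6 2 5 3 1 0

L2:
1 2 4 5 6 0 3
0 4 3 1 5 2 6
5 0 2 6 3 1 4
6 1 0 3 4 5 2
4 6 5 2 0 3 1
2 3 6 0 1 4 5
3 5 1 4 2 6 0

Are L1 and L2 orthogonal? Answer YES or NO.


Form the n² = 49 superimposed pairs (L1[i][j], L2[i][j]), row by row (rows and columns indexed from 0):
row 0: (6,1) (0,2) (3,4) (1,5) (4,6) (2,0) (5,3)
row 1: (5,0) (1,4) (6,3) (3,1) (0,5) (4,2) (2,6)
row 2: (0,5) (5,0) (4,2) (2,6) (6,3) (3,1) (1,4)
row 3: (3,6) (4,1) (1,0) (0,3) (2,4) (5,5) (6,2)
row 4: (2,4) (3,6) (5,5) (6,2) (1,0) (0,3) (4,1)
row 5: (1,2) (2,3) (0,6) (4,0) (5,1) (6,4) (3,5)
row 6: (4,3) (6,5) (2,1) (5,4) (3,2) (1,6) (0,0)
Orthogonality requires all 49 pairs distinct.
But the pair (0,5) repeats: cell (1,4) has L1 = 0, L2 = 5, and cell (2,0) has L1 = 0, L2 = 5.
A repeated pair means some other pair never occurs (only 35 distinct pairs out of 49), so the squares are not orthogonal.
Conclusion: NO.

NO


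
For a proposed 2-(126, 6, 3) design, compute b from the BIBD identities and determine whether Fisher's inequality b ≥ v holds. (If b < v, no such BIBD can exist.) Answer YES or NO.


b = λv(v − 1)/(k(k − 1)) = 3·126·125/(6·5) = 47250/30 = 1575.
Compare with v = 126: b ≥ v, so Fisher's inequality holds.

YES


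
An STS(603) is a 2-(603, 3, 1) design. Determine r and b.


An STS(v) is a 2-(v, 3, 1) BIBD: block size k = 3, λ = 1.
Replication: r(k − 1) = λ(v − 1) ⇒ r·2 = 603 − 1 = 602 ⇒ r = 301.
Block count: bk = vr ⇒ b·3 = 603·301 = 181503 ⇒ b = 60501.
(Check via b = v(v − 1)/6 = 603·602/6 = 363006/6 = 60501.)

r = 301, b = 60501.


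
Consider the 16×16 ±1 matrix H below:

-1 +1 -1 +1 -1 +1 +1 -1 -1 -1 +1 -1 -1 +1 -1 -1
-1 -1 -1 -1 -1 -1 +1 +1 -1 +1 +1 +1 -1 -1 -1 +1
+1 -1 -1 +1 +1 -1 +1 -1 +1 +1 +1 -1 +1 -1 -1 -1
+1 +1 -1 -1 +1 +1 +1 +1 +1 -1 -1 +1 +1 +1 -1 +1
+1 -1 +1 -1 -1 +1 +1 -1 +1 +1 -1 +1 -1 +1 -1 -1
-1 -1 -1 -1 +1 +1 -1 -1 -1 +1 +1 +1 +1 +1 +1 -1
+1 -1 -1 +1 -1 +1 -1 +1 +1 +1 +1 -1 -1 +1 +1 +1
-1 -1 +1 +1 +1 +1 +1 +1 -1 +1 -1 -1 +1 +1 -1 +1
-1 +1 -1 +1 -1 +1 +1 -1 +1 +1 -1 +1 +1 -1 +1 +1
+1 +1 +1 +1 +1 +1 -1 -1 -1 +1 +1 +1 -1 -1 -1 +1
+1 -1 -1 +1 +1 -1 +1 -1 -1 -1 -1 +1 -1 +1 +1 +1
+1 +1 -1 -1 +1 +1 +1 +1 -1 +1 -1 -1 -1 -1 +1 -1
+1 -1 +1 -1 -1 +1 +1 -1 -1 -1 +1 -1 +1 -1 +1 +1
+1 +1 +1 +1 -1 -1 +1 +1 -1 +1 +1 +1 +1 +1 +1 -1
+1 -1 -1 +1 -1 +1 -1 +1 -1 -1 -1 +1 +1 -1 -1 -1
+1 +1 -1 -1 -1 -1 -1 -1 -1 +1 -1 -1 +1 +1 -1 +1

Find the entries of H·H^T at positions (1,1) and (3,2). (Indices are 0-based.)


Row 1 of H: [-1, -1, -1, -1, -1, -1, 1, 1, -1, 1, 1, 1, -1, -1, -1, 1].
Row 2 of H: [1, -1, -1, 1, 1, -1, 1, -1, 1, 1, 1, -1, 1, -1, -1, -1].
Row 3 of H: [1, 1, -1, -1, 1, 1, 1, 1, 1, -1, -1, 1, 1, 1, -1, 1].
(H·H^T)[1][1] = Σ_j H[1][j]·H[1][j] = (-1)² + (-1)² + (-1)² + (-1)² + (-1)² + (-1)² + (1)² + (1)² + (-1)² + (1)² + (1)² + (1)² + (-1)² + (-1)² + (-1)² + (1)² = 1 + 1 + 1 + 1 + 1 + 1 + 1 + 1 + 1 + 1 + 1 + 1 + 1 + 1 + 1 + 1 = 16.
(H·H^T)[3][2] = Σ_j H[3][j]·H[2][j] = (1)·(1) + (1)·(-1) + (-1)·(-1) + (-1)·(1) + (1)·(1) + (1)·(-1) + (1)·(1) + (1)·(-1) + (1)·(1) + (-1)·(1) + (-1)·(1) + (1)·(-1) + (1)·(1) + (1)·(-1) + (-1)·(-1) + (1)·(-1) = 1 + -1 + 1 + -1 + 1 + -1 + 1 + -1 + 1 + -1 + -1 + -1 + 1 + -1 + 1 + -1 = -2.
Rows 3 and 2 are not orthogonal (dot product = -2 ≠ 0), so H is not a Hadamard matrix.

(1,1) entry = 16; (3,2) entry = -2.


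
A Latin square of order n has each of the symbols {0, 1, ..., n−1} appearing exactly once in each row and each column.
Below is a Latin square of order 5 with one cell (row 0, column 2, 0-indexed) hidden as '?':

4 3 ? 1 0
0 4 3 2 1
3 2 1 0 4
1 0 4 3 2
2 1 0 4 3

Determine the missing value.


Row 0 contains symbols [0, 1, 3, 4] — missing [2].
Column 2 contains symbols [0, 1, 3, 4] — missing [2].
The missing symbol must appear in both missing sets; intersection = [2].
Therefore the hidden value is 2.

Missing value = 2.


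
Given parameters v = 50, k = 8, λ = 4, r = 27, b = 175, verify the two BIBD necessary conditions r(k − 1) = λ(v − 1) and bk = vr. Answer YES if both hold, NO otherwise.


Condition (i): r(k − 1) = 27·7 = 189; λ(v − 1) = 4·49 = 196. Match? NO.
Condition (ii): bk = 175·8 = 1400; vr = 50·27 = 1350. Match? NO.
Both conditions hold? NO.

NO


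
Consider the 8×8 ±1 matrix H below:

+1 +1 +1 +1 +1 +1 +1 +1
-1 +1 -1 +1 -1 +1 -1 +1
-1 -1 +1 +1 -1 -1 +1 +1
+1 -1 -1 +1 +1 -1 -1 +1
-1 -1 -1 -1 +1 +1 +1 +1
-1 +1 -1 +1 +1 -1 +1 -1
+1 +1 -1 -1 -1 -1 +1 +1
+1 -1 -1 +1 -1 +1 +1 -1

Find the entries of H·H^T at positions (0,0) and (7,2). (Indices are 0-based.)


Row 0 of H: [1, 1, 1, 1, 1, 1, 1, 1].
Row 2 of H: [-1, -1, 1, 1, -1, -1, 1, 1].
Row 7 of H: [1, -1, -1, 1, -1, 1, 1, -1].
(H·H^T)[0][0] = Σ_j H[0][j]·H[0][j] = (1)² + (1)² + (1)² + (1)² + (1)² + (1)² + (1)² + (1)² = 1 + 1 + 1 + 1 + 1 + 1 + 1 + 1 = 8.
(H·H^T)[7][2] = Σ_j H[7][j]·H[2][j] = (1)·(-1) + (-1)·(-1) + (-1)·(1) + (1)·(1) + (-1)·(-1) + (1)·(-1) + (1)·(1) + (-1)·(1) = -1 + 1 + -1 + 1 + 1 + -1 + 1 + -1 = 0.
So rows 7 and 2 are orthogonal; the diagonal entry equals n = 8.

(0,0) entry = 8; (7,2) entry = 0.


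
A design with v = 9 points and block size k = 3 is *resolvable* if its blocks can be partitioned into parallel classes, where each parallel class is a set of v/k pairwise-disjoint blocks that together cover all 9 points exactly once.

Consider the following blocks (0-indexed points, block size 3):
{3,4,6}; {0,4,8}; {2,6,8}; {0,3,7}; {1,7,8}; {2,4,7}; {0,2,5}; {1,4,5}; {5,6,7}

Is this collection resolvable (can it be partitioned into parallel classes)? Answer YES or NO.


v = 9, block size k = 3, number of blocks = 9.
For resolvability, blocks must partition into parallel classes of size v/k = 3.
Total blocks must therefore be a multiple of 3: 9 = 3·3 + 0 ⇒ divisible ✓.
Consider block {0,4,8}. The only other block(s) in the collection disjoint from it are {5,6,7} — just 1 block(s). Any parallel class containing {0,4,8} would need 2 other blocks each disjoint from it, so no parallel class of size 3 can contain {0,4,8}.
Since every block must belong to some parallel class in a resolution, the collection cannot be partitioned into parallel classes.
Resolvable? NO.

NO


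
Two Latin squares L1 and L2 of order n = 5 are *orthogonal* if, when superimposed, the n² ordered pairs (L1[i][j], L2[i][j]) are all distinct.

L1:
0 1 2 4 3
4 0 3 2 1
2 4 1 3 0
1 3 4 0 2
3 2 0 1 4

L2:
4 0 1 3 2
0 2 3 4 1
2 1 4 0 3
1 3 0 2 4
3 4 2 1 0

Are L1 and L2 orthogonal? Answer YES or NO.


Form the n² = 25 superimposed pairs (L1[i][j], L2[i][j]), row by row (rows and columns indexed from 0):
row 0: (0,4) (1,0) (2,1) (4,3) (3,2)
row 1: (4,0) (0,2) (3,3) (2,4) (1,1)
row 2: (2,2) (4,1) (1,4) (3,0) (0,3)
row 3: (1,1) (3,3) (4,0) (0,2) (2,4)
row 4: (3,3) (2,4) (0,2) (1,1) (4,0)
Orthogonality requires all 25 pairs distinct.
But the pair (1,1) repeats: cell (1,4) has L1 = 1, L2 = 1, and cell (3,0) has L1 = 1, L2 = 1.
A repeated pair means some other pair never occurs (only 15 distinct pairs out of 25), so the squares are not orthogonal.
Conclusion: NO.

NO


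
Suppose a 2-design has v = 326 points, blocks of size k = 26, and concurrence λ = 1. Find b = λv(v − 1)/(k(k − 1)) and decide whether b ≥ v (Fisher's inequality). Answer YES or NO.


r = λ(v − 1)/(k − 1) = 1·325/25 = 13.
b = vr/k = 326·13/26 = 163.
Fisher's inequality: b ≥ v ⇔ 163 ≥ 326? NO.

NO


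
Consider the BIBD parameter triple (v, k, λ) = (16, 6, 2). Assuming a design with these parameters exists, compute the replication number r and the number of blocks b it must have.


Any 2-(v, k, λ) BIBD satisfies two necessary conditions:
  (i)  Each point sits in r blocks, and counting incidences through any fixed point gives r(k − 1) = λ(v − 1), so r = λ(v − 1)/(k − 1).
  (ii) Total incidences bk = vr, so b = vr/k.
Step 1: r = λ(v − 1)/(k − 1) = 2·(16 − 1)/(6 − 1) = 2·15/5 = 30/5 = 6.
Step 2: b = vr/k = 16·6/6 = 96/6 = 16.
Check integrality: r = 6 ∈ Z ✓, b = 16 ∈ Z ✓.
(These identities are necessary conditions: they determine r and b for any design with these parameters, but do not by themselves prove that one exists.)

r = 6, b = 16.


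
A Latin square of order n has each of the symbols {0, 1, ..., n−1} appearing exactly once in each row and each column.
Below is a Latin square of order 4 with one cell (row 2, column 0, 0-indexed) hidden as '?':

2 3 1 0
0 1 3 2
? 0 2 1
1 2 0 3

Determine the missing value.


Row 2 contains symbols [0, 1, 2] — missing [3].
Column 0 contains symbols [0, 1, 2] — missing [3].
The missing symbol must appear in both missing sets; intersection = [3].
Therefore the hidden value is 3.

Missing value = 3.


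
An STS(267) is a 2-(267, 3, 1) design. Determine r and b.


An STS(v) is a 2-(v, 3, 1) BIBD: block size k = 3, λ = 1.
Replication: r(k − 1) = λ(v − 1) ⇒ r·2 = 267 − 1 = 266 ⇒ r = 133.
Block count: b = v(v − 1)/6 = 267·266/6 = 71022/6 = 11837.

r = 133, b = 11837.


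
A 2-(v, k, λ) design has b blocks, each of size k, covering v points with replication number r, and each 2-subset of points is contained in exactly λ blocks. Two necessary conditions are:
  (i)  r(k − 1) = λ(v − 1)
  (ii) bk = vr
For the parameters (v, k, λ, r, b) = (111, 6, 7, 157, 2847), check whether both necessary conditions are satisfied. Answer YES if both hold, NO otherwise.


Condition (i): r(k − 1) = 157·5 = 785; λ(v − 1) = 7·110 = 770. Match? NO.
Condition (ii): bk = 2847·6 = 17082; vr = 111·157 = 17427. Match? NO.
Both conditions hold? NO.

NO


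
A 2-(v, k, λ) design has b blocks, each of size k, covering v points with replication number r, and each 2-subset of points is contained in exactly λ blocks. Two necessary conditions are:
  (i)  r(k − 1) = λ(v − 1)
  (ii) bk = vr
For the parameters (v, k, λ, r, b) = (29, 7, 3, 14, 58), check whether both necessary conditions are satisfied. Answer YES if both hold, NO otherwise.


Condition (i): r(k − 1) = 14·6 = 84; λ(v − 1) = 3·28 = 84. Match? YES.
Condition (ii): bk = 58·7 = 406; vr = 29·14 = 406. Match? YES.
Both conditions hold? YES.

YES


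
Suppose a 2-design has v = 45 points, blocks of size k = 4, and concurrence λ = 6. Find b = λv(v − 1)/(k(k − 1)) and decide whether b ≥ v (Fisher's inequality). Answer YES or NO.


r = λ(v − 1)/(k − 1) = 6·44/3 = 88.
b = vr/k = 45·88/4 = 990.
Fisher's inequality: b ≥ v ⇔ 990 ≥ 45? YES.

YES


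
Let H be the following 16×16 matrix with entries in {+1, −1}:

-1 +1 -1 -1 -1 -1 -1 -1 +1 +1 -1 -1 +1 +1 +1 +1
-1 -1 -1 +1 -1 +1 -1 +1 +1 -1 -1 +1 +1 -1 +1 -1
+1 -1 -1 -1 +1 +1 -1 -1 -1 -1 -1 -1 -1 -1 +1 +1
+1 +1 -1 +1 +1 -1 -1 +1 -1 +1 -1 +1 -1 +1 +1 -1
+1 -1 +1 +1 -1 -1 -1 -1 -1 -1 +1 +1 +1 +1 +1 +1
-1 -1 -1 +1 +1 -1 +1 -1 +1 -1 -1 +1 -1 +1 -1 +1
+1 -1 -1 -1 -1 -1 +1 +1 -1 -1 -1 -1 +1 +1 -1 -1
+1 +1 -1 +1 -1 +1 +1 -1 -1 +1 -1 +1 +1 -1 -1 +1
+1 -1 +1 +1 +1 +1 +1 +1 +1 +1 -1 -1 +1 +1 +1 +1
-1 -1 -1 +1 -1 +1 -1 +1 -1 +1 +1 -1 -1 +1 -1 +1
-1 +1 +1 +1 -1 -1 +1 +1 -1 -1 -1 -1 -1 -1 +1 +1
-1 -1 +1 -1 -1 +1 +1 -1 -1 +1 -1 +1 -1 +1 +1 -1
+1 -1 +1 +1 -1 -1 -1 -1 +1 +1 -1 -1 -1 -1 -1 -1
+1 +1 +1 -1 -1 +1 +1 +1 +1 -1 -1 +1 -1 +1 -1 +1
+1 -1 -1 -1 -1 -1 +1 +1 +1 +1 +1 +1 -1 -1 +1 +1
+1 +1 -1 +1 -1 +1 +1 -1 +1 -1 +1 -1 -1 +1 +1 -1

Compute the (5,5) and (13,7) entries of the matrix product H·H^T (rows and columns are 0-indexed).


Row 5 of H: [-1, -1, -1, 1, 1, -1, 1, -1, 1, -1, -1, 1, -1, 1, -1, 1].
Row 7 of H: [1, 1, -1, 1, -1, 1, 1, -1, -1, 1, -1, 1, 1, -1, -1, 1].
Row 13 of H: [1, 1, 1, -1, -1, 1, 1, 1, 1, -1, -1, 1, -1, 1, -1, 1].
(H·H^T)[5][5] = Σ_j H[5][j]·H[5][j] = (-1)² + (-1)² + (-1)² + (1)² + (1)² + (-1)² + (1)² + (-1)² + (1)² + (-1)² + (-1)² + (1)² + (-1)² + (1)² + (-1)² + (1)² = 1 + 1 + 1 + 1 + 1 + 1 + 1 + 1 + 1 + 1 + 1 + 1 + 1 + 1 + 1 + 1 = 16.
(H·H^T)[13][7] = Σ_j H[13][j]·H[7][j] = (1)·(1) + (1)·(1) + (1)·(-1) + (-1)·(1) + (-1)·(-1) + (1)·(1) + (1)·(1) + (1)·(-1) + (1)·(-1) + (-1)·(1) + (-1)·(-1) + (1)·(1) + (-1)·(1) + (1)·(-1) + (-1)·(-1) + (1)·(1) = 1 + 1 + -1 + -1 + 1 + 1 + 1 + -1 + -1 + -1 + 1 + 1 + -1 + -1 + 1 + 1 = 2.
Rows 13 and 7 are not orthogonal (dot product = 2 ≠ 0), so H is not a Hadamard matrix.

(5,5) entry = 16; (13,7) entry = 2.


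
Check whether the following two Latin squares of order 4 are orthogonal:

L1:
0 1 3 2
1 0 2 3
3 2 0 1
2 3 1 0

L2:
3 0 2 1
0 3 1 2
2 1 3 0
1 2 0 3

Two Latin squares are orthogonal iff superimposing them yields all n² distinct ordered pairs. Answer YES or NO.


Form the n² = 16 superimposed pairs (L1[i][j], L2[i][j]), row by row (rows and columns indexed from 0):
row 0: (0,3) (1,0) (3,2) (2,1)
row 1: (1,0) (0,3) (2,1) (3,2)
row 2: (3,2) (2,1) (0,3) (1,0)
row 3: (2,1) (3,2) (1,0) (0,3)
Orthogonality requires all 16 pairs distinct.
But the pair (1,0) repeats: cell (0,1) has L1 = 1, L2 = 0, and cell (1,0) has L1 = 1, L2 = 0.
A repeated pair means some other pair never occurs (only 4 distinct pairs out of 16), so the squares are not orthogonal.
Conclusion: NO.

NO


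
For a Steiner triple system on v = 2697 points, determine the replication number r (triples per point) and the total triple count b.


An STS(v) is a 2-(v, 3, 1) BIBD: block size k = 3, λ = 1.
Replication: r(k − 1) = λ(v − 1) ⇒ r·2 = 2697 − 1 = 2696 ⇒ r = 1348.
Block count: bk = vr ⇒ b·3 = 2697·1348 = 3635556 ⇒ b = 1211852.
(Check via b = v(v − 1)/6 = 2697·2696/6 = 7271112/6 = 1211852.)

r = 1348, b = 1211852.


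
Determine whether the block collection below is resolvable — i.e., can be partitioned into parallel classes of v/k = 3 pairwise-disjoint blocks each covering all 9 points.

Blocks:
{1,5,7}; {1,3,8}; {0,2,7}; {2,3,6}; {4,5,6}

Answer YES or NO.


v = 9, block size k = 3, number of blocks = 5.
For resolvability, blocks must partition into parallel classes of size v/k = 3.
Total blocks must therefore be a multiple of 3: 5 = 3·1 + 2 ⇒ not divisible ✗.
Resolvable? NO.

NO
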